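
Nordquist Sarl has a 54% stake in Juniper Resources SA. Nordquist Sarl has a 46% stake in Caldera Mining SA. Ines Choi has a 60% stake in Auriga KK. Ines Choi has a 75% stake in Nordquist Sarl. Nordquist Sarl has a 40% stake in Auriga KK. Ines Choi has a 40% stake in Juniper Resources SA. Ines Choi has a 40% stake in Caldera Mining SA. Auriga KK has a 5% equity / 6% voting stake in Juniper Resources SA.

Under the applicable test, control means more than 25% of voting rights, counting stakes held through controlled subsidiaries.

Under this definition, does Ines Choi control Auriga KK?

Ines holds 75% of Nordquist, so Ines controls Nordquist.
Nordquist and Ines together hold 40% + 60% = 100% of Auriga, so Ines controls Auriga.

Yes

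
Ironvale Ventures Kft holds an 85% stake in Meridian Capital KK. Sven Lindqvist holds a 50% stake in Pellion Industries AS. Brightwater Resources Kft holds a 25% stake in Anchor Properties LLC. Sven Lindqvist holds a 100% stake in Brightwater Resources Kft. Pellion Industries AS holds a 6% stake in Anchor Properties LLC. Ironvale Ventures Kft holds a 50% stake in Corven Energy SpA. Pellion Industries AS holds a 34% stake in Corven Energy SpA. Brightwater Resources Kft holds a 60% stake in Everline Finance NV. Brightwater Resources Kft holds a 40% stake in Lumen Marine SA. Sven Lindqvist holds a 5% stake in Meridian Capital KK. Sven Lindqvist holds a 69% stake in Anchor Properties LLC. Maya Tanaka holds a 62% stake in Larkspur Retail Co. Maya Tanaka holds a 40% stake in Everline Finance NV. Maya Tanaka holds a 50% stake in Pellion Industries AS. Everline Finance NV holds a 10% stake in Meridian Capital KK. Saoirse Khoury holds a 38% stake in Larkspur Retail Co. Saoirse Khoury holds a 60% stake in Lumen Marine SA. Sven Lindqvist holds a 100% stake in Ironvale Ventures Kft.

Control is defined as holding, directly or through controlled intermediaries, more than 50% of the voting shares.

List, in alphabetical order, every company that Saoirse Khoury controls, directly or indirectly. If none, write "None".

Lumen Marine SA

Saoirse holds 60% of Lumen, so Saoirse controls Lumen.
No other company's threshold is met.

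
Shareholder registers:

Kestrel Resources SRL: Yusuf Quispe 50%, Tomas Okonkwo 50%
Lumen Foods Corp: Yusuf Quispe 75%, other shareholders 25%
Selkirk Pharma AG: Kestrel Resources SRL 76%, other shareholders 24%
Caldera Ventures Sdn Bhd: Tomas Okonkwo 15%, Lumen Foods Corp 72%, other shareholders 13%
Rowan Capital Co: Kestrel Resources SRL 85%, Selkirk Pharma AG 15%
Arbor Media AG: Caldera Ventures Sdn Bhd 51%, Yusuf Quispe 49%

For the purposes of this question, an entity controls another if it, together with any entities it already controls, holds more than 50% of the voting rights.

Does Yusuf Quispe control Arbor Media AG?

Yusuf holds 75% of Lumen, so Yusuf controls Lumen.
Lumen holds 72% of Caldera, so Yusuf controls Caldera.
Caldera and Yusuf together hold 51% + 49% = 100% of Arbor, so Yusuf controls Arbor.

Yes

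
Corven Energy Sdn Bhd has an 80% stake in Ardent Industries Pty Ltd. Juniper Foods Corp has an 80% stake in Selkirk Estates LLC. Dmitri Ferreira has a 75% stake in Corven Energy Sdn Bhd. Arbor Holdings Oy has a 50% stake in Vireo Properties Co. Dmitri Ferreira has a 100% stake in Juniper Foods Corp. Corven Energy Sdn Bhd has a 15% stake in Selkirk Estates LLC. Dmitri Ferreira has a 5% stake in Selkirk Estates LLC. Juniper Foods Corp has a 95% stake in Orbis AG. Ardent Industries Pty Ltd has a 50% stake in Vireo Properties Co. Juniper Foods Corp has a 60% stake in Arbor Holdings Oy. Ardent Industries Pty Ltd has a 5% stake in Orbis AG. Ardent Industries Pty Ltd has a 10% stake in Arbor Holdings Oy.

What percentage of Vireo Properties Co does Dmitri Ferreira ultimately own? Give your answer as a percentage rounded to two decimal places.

Dmitri reaches Vireo along 3 paths.
Via Juniper → Arbor: 100% × 60% × 50% = 30%.
Via Corven → Ardent → Arbor: 75% × 80% × 10% × 50% = 3%.
Via Corven → Ardent: 75% × 80% × 50% = 30%.
Total: 30% + 3% + 30% = 63%.
Rounded: 63.00%.

63.00%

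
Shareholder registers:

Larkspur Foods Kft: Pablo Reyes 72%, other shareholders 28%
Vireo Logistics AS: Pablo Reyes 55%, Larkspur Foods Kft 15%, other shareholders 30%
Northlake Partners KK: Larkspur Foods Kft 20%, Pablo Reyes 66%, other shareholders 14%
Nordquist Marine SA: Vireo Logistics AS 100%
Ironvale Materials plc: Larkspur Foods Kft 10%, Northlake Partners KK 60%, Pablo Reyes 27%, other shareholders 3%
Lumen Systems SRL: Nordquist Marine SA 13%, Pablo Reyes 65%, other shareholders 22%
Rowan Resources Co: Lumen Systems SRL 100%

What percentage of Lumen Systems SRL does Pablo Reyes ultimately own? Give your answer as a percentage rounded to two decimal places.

Pablo reaches Lumen along 3 paths.
Via Vireo → Nordquist: 55% × 100% × 13% = 7.15%.
Via Larkspur → Vireo → Nordquist: 72% × 15% × 100% × 13% = 1.404%.
Direct stake: 65% = 65%.
Total: 7.15% + 1.404% + 65% = 73.554%.
Rounded: 73.55%.

73.55%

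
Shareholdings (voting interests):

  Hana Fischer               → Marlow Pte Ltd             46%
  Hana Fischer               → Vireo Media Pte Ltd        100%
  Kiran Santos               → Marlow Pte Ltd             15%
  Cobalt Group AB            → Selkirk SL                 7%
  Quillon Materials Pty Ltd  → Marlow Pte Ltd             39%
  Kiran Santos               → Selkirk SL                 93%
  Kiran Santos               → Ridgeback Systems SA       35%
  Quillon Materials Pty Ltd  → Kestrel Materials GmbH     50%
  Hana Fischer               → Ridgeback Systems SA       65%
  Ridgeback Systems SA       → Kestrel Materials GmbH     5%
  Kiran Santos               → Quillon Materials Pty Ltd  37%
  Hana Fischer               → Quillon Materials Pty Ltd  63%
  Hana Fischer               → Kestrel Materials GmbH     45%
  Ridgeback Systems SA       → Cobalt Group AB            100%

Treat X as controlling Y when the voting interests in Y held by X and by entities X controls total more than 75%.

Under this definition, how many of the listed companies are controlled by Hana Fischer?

Hana holds 100% of Vireo, so Hana controls Vireo.
No other company's threshold is met.
Hana controls 1 company.

1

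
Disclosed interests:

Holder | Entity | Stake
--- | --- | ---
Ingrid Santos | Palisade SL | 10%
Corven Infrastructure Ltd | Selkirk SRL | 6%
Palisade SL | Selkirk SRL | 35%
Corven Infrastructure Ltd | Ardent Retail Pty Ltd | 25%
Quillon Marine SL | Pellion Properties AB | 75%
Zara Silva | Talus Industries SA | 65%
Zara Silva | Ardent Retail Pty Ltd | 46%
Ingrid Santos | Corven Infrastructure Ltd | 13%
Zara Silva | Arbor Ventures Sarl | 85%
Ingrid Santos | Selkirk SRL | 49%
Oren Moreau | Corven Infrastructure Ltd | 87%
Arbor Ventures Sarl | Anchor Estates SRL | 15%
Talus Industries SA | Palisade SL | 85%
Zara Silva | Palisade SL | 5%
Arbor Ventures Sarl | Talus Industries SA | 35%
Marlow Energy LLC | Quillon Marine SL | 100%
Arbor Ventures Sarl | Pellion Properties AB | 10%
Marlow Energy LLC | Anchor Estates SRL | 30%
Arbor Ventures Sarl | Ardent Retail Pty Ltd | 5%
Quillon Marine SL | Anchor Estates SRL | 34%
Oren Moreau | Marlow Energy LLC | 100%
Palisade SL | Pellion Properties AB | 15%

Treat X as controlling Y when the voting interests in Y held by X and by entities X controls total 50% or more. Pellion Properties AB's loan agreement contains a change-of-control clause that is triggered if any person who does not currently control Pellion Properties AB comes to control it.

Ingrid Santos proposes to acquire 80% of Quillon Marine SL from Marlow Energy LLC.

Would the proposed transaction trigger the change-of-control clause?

Yes

The purchase adds only to Ingrid's holdings (Marlow's stake shrinks), so Ingrid is the only person who could newly come to control Pellion.
Ingrid's largest direct stake is 49% in Selkirk, which does not meet the threshold, so Ingrid controls no company.
Neither Ingrid nor any entity Ingrid controls holds any voting interest in Pellion.
So before the transaction, Ingrid does not control Pellion.
After the purchase, Ingrid holds 80% of Quillon directly, and Marlow's stake falls to 20%.
Ingrid holds 80% of Quillon, so Ingrid controls Quillon.
Quillon holds 75% of Pellion, so Ingrid controls Pellion.
Ingrid did not control Pellion before and does after, so the clause is triggered.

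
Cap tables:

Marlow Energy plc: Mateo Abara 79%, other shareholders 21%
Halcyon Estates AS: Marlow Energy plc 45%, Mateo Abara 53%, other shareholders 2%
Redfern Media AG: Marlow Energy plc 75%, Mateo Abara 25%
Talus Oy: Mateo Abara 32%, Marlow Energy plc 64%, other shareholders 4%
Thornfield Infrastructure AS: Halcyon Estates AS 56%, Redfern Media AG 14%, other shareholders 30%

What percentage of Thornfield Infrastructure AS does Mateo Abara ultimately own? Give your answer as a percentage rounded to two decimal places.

61.38%

Mateo reaches Thornfield along 4 paths.
Via Marlow → Halcyon: 79% × 45% × 56% = 19.908%.
Via Halcyon: 53% × 56% = 29.68%.
Via Marlow → Redfern: 79% × 75% × 14% = 8.295%.
Via Redfern: 25% × 14% = 3.5%.
Total: 19.908% + 29.68% + 8.295% + 3.5% = 61.383%.
Rounded: 61.38%.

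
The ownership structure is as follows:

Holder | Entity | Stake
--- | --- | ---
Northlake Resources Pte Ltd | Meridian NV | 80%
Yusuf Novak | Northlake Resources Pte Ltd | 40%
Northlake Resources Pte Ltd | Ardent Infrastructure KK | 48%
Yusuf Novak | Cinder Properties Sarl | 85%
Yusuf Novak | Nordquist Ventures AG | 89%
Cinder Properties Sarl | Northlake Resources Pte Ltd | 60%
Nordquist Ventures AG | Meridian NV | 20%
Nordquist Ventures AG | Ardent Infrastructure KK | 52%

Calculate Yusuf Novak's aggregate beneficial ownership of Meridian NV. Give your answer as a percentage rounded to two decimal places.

Yusuf reaches Meridian along 3 paths.
Via Nordquist: 89% × 20% = 17.8%.
Via Northlake: 40% × 80% = 32%.
Via Cinder → Northlake: 85% × 60% × 80% = 40.8%.
Total: 17.8% + 32% + 40.8% = 90.6%.
Rounded: 90.60%.

90.60%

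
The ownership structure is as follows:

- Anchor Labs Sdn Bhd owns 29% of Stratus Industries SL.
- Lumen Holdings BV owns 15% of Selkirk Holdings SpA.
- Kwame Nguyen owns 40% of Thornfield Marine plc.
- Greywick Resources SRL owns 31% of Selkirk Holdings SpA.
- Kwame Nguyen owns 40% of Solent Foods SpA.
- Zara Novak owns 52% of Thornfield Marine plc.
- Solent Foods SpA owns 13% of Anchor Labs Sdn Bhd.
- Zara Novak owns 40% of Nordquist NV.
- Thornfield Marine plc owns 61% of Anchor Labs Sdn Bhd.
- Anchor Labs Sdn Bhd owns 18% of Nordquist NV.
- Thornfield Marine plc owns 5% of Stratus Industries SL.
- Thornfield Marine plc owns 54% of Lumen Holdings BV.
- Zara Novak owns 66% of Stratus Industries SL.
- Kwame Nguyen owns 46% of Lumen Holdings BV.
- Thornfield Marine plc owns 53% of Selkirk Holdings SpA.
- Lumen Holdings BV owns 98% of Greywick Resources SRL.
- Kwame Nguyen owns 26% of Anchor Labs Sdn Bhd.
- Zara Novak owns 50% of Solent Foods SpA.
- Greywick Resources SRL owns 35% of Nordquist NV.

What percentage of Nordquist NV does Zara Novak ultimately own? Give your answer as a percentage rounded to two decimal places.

Zara reaches Nordquist along 4 paths.
Direct stake: 40% = 40%.
Via Solent → Anchor: 50% × 13% × 18% = 1.17%.
Via Thornfield → Anchor: 52% × 61% × 18% = 5.7096%.
Via Thornfield → Lumen → Greywick: 52% × 54% × 98% × 35% = 9.63144%.
Total: 40% + 1.17% + 5.7096% + 9.63144% = 56.51104%.
Rounded: 56.51%.

56.51%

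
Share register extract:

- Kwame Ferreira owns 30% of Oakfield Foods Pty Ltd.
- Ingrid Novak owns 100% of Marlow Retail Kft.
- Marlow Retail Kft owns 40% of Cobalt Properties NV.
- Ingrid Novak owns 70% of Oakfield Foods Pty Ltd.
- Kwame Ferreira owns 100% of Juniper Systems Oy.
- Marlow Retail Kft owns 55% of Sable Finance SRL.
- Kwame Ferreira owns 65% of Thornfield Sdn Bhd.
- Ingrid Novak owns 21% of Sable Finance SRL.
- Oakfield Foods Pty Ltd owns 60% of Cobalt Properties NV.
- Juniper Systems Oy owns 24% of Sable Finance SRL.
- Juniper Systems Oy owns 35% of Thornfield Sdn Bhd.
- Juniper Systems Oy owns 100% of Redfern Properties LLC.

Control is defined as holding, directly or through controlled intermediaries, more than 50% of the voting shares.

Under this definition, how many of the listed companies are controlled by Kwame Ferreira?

3

Kwame holds 100% of Juniper, so Kwame controls Juniper.
Juniper holds 100% of Redfern, so Kwame controls Redfern.
Kwame and Juniper together hold 65% + 35% = 100% of Thornfield, so Kwame controls Thornfield.
No other company's threshold is met.
Kwame controls 3 companies.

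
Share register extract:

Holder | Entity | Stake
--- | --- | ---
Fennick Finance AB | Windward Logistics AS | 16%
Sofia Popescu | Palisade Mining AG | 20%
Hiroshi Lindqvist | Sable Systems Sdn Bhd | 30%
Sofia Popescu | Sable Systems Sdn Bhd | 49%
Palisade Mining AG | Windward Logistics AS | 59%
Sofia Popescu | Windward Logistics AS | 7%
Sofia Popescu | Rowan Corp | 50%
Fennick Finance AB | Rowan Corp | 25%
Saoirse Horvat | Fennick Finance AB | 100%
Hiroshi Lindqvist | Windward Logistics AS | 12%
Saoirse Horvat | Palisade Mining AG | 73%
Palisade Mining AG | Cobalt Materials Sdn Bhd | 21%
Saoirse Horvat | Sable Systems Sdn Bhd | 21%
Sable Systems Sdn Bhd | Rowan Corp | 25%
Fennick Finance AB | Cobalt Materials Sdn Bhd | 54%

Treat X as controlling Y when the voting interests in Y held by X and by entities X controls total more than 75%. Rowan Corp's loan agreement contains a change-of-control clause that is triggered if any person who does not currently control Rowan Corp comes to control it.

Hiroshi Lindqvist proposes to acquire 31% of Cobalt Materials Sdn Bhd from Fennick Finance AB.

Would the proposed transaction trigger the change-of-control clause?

No

The purchase adds only to Hiroshi's holdings (Fennick's stake shrinks), so Hiroshi is the only person who could newly come to control Rowan.
Hiroshi's largest direct stake is 30% in Sable, which does not meet the threshold, so Hiroshi controls no company.
Neither Hiroshi nor any entity Hiroshi controls holds any voting interest in Rowan.
So before the transaction, Hiroshi does not control Rowan.
After the purchase, Hiroshi holds 31% of Cobalt directly, and Fennick's stake falls to 23%.
Hiroshi's side now holds 31% of Cobalt, not > 75%, so Hiroshi still does not control Cobalt.
After the transaction, neither Hiroshi nor any entity Hiroshi controls holds a voting interest in Rowan, so Hiroshi still does not control it.
No new person acquires control, so the clause is not triggered.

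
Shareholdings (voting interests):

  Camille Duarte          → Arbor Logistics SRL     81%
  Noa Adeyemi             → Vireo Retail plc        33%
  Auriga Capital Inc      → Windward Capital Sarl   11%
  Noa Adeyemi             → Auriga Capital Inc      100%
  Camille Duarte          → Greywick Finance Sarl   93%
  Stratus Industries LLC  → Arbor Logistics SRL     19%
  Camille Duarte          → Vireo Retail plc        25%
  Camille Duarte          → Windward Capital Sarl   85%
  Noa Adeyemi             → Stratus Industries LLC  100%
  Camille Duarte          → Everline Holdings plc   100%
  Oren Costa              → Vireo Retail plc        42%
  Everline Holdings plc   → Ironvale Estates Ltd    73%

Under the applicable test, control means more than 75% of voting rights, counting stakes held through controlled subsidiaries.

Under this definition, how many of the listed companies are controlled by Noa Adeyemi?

Noa holds 100% of Stratus, so Noa controls Stratus.
Noa holds 100% of Auriga, so Noa controls Auriga.
No other company's threshold is met.
Noa controls 2 companies.

2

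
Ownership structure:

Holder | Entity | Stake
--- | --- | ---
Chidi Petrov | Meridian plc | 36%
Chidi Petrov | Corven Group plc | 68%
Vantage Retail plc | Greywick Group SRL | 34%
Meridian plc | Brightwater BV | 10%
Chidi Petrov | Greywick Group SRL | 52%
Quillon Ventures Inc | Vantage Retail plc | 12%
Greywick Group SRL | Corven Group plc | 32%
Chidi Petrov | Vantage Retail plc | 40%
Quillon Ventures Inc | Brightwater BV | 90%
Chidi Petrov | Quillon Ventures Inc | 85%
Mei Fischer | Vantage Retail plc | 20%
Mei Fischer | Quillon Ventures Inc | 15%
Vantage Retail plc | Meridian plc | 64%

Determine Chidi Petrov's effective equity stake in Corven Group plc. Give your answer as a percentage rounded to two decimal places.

Chidi reaches Corven along 4 paths.
Direct stake: 68% = 68%.
Via Greywick: 52% × 32% = 16.64%.
Via Quillon → Vantage → Greywick: 85% × 12% × 34% × 32% = 1.10976%.
Via Vantage → Greywick: 40% × 34% × 32% = 4.352%.
Total: 68% + 16.64% + 1.10976% + 4.352% = 90.10176%.
Rounded: 90.10%.

90.10%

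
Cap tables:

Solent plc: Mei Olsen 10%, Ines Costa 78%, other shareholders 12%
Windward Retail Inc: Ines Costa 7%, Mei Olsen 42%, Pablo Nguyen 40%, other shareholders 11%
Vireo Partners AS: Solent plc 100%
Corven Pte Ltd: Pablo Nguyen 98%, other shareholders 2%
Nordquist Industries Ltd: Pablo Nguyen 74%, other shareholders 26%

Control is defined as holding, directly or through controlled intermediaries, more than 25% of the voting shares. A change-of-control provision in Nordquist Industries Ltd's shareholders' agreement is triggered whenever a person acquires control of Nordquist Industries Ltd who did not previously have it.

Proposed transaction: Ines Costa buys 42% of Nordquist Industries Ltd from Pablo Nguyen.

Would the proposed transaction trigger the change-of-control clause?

Yes

The purchase adds only to Ines's holdings (Pablo's stake shrinks), so Ines is the only person who could newly come to control Nordquist.
Ines holds 78% of Solent, so Ines controls Solent.
Solent holds 100% of Vireo, so Ines controls Vireo.
Neither Ines nor any entity Ines controls holds any voting interest in Nordquist.
So before the transaction, Ines does not control Nordquist.
After the purchase, Ines holds 42% of Nordquist directly, and Pablo's stake falls to 32%.
Ines holds 42% of Nordquist, so Ines controls Nordquist.
Ines did not control Nordquist before and does after, so the clause is triggered.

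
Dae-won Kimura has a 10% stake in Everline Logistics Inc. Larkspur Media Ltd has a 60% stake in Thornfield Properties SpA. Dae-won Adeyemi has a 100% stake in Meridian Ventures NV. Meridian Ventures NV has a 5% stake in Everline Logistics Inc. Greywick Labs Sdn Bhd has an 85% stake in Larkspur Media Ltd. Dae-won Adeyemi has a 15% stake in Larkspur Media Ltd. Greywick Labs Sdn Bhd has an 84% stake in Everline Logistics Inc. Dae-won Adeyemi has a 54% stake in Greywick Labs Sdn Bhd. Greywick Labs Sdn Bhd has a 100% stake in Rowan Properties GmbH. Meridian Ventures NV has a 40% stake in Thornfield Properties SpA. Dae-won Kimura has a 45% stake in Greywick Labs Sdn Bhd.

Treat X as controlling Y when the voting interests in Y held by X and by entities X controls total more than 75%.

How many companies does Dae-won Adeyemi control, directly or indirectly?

Dae-won Adeyemi holds 100% of Meridian, so Dae-won Adeyemi controls Meridian.
No other company's threshold is met.
Dae-won Adeyemi controls 1 company.

1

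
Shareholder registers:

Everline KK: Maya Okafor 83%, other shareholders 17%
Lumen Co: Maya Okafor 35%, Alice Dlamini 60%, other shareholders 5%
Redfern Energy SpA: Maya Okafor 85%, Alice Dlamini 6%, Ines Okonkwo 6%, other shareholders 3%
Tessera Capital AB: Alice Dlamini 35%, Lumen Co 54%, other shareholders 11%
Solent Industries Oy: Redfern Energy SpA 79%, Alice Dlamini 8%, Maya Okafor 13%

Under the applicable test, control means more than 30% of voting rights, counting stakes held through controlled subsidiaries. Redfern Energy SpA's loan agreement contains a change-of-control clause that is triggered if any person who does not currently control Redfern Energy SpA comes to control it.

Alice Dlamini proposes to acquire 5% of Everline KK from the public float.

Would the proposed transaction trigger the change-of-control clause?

No

The purchase changes only Alice's holdings, so Alice is the only person who could newly come to control Redfern.
Alice holds 60% of Lumen, so Alice controls Lumen.
Alice and Lumen together hold 35% + 54% = 89% of Tessera, so Alice controls Tessera.
In Redfern, Alice's side holds only 6%, not > 30%.
So before the transaction, Alice does not control Redfern.
After the purchase, Alice holds 5% of Everline directly.
Alice's side now holds 5% of Everline, not > 30%, so Alice still does not control Everline.
After the transaction, Alice's side holds 6% of Redfern, not > 30%, so Alice still does not control Redfern.
No new person acquires control, so the clause is not triggered.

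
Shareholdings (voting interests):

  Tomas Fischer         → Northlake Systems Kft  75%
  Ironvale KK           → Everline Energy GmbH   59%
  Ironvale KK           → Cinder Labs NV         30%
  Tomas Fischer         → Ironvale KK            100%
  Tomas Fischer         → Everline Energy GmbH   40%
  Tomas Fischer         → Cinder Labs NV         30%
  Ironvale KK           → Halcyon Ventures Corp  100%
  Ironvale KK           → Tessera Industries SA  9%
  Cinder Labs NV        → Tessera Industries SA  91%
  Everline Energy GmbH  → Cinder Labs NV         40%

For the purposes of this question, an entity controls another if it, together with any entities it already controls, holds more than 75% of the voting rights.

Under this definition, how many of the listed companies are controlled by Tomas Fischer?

5

Tomas holds 100% of Ironvale, so Tomas controls Ironvale.
Ironvale and Tomas together hold 59% + 40% = 99% of Everline, so Tomas controls Everline.
Tomas and Everline and Ironvale together hold 30% + 40% + 30% = 100% of Cinder, so Tomas controls Cinder.
Ironvale holds 100% of Halcyon, so Tomas controls Halcyon.
Cinder and Ironvale together hold 91% + 9% = 100% of Tessera, so Tomas controls Tessera.
No other company's threshold is met.
Tomas controls 5 companies.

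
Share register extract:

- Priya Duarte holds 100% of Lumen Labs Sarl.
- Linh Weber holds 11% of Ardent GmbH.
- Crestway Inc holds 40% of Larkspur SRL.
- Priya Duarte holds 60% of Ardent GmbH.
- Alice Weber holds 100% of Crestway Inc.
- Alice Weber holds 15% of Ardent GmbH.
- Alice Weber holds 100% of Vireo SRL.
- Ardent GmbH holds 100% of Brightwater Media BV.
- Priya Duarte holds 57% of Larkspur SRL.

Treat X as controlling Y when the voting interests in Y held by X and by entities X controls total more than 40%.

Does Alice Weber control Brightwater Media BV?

No

Alice holds 100% of Crestway, so Alice controls Crestway.
Alice holds 100% of Vireo, so Alice controls Vireo.
Neither Alice nor any entity Alice controls holds any voting interest in Brightwater.
So Alice does not control Brightwater.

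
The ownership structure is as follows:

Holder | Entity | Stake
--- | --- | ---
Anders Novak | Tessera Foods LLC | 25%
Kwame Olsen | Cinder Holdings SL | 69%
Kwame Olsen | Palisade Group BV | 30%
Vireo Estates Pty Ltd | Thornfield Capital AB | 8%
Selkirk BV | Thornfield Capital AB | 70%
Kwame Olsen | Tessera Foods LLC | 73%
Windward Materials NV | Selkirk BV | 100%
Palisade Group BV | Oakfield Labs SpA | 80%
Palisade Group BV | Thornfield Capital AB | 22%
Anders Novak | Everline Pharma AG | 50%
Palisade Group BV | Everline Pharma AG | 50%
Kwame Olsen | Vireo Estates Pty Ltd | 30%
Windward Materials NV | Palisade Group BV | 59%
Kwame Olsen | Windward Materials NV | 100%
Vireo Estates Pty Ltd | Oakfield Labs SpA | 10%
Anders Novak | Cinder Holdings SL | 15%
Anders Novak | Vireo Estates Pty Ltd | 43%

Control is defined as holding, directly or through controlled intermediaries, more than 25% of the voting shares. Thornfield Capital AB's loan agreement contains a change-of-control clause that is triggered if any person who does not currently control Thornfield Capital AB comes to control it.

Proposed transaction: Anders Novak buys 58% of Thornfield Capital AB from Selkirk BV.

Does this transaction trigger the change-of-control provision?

Yes

The purchase adds only to Anders's holdings (Selkirk's stake shrinks), so Anders is the only person who could newly come to control Thornfield.
Anders holds 43% of Vireo, so Anders controls Vireo.
Anders holds 50% of Everline, so Anders controls Everline.
In Thornfield, Anders's side holds only 8%, not > 25%.
So before the transaction, Anders does not control Thornfield.
After the purchase, Anders holds 58% of Thornfield directly, and Selkirk's stake falls to 12%.
Vireo and Anders together hold 8% + 58% = 66% of Thornfield, so Anders controls Thornfield.
Anders did not control Thornfield before and does after, so the clause is triggered.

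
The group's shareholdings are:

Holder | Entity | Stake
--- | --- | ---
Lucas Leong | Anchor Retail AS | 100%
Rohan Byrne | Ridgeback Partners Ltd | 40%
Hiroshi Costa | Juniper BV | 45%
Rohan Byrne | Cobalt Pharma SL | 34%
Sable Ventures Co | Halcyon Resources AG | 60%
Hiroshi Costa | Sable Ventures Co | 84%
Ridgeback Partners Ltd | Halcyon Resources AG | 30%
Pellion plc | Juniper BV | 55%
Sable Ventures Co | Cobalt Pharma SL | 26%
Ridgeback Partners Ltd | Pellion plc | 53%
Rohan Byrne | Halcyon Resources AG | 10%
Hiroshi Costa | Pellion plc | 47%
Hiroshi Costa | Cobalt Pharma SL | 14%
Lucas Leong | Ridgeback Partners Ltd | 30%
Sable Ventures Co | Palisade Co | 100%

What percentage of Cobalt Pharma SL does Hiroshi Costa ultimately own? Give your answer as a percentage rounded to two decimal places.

35.84%

Hiroshi reaches Cobalt along 2 paths.
Direct stake: 14% = 14%.
Via Sable: 84% × 26% = 21.84%.
Total: 14% + 21.84% = 35.84%.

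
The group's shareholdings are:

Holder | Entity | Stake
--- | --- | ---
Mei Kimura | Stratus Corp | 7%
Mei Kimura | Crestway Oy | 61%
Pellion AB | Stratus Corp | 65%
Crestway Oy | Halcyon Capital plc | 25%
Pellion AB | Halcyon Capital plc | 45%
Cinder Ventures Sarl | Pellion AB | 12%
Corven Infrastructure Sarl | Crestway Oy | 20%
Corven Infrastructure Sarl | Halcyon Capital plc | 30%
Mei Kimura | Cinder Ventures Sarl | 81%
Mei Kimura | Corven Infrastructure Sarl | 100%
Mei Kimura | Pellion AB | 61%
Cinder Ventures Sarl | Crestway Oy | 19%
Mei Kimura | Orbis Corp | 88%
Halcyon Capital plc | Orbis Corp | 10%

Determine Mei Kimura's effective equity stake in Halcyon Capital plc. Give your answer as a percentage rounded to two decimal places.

85.92%

Mei reaches Halcyon along 6 paths.
Via Corven: 100% × 30% = 30%.
Via Corven → Crestway: 100% × 20% × 25% = 5%.
Via Crestway: 61% × 25% = 15.25%.
Via Cinder → Crestway: 81% × 19% × 25% = 3.8475%.
Via Cinder → Pellion: 81% × 12% × 45% = 4.374%.
Via Pellion: 61% × 45% = 27.45%.
Total: 30% + 5% + 15.25% + 3.8475% + 4.374% + 27.45% = 85.9215%.
Rounded: 85.92%.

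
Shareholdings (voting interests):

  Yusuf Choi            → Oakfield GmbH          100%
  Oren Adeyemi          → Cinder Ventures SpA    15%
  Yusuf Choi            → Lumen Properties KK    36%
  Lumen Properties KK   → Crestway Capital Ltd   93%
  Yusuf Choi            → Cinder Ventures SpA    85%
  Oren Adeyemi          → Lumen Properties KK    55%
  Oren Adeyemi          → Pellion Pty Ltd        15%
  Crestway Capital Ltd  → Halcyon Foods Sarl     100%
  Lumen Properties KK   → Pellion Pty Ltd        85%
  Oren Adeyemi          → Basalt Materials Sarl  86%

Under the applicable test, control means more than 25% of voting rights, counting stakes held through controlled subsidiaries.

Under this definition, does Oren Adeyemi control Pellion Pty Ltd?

Yes

Oren holds 55% of Lumen, so Oren controls Lumen.
Oren and Lumen together hold 15% + 85% = 100% of Pellion, so Oren controls Pellion.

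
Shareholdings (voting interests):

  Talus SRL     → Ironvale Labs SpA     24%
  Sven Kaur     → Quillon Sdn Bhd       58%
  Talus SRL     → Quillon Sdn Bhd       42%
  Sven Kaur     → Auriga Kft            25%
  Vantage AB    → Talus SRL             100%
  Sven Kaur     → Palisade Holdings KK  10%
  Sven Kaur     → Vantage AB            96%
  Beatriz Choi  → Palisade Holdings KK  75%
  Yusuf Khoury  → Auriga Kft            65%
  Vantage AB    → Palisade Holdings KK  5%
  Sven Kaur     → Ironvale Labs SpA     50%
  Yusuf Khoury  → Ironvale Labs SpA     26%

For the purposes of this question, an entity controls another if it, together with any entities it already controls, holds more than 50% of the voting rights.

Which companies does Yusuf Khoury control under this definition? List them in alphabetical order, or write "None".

Auriga Kft

Yusuf holds 65% of Auriga, so Yusuf controls Auriga.
No other company's threshold is met.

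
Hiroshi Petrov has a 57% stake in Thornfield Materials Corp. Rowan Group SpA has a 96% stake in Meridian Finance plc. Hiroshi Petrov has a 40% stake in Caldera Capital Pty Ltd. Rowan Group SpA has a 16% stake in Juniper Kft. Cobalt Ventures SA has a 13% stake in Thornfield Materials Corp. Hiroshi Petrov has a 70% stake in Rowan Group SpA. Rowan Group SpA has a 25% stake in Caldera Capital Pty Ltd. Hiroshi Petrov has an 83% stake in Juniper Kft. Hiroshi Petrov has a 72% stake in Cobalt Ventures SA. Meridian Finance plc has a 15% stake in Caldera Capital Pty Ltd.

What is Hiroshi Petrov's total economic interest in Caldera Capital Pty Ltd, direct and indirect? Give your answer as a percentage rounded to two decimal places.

Hiroshi reaches Caldera along 3 paths.
Direct stake: 40% = 40%.
Via Rowan: 70% × 25% = 17.5%.
Via Rowan → Meridian: 70% × 96% × 15% = 10.08%.
Total: 40% + 17.5% + 10.08% = 67.58%.

67.58%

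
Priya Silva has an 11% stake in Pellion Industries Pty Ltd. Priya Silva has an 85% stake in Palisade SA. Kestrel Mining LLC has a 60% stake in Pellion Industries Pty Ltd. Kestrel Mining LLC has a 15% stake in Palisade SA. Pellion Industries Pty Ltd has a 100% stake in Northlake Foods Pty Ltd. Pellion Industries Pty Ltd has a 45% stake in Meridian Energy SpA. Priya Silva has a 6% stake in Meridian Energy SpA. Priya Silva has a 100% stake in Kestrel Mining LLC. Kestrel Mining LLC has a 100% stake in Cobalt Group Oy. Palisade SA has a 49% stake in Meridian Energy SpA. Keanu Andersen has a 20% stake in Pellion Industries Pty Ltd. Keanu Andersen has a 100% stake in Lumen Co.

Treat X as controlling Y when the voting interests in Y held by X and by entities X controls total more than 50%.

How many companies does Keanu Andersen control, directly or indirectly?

1

Keanu holds 100% of Lumen, so Keanu controls Lumen.
No other company's threshold is met.
Keanu controls 1 company.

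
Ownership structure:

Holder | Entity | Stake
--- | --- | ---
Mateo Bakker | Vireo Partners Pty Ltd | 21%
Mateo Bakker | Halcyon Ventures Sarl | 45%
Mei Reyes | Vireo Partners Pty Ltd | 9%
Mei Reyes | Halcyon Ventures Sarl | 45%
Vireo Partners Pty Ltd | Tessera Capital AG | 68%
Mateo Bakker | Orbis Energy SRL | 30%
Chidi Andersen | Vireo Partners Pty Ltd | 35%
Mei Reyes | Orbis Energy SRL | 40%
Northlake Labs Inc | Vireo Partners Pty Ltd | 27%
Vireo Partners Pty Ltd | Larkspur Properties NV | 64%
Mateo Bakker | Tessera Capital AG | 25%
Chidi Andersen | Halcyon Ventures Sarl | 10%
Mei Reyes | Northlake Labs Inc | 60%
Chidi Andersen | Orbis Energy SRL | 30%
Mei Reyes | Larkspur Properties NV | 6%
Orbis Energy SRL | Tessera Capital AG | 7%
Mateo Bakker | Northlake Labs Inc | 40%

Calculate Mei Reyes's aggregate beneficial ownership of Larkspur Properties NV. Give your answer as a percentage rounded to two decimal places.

Mei reaches Larkspur along 3 paths.
Direct stake: 6% = 6%.
Via Northlake → Vireo: 60% × 27% × 64% = 10.368%.
Via Vireo: 9% × 64% = 5.76%.
Total: 6% + 10.368% + 5.76% = 22.128%.
Rounded: 22.13%.

22.13%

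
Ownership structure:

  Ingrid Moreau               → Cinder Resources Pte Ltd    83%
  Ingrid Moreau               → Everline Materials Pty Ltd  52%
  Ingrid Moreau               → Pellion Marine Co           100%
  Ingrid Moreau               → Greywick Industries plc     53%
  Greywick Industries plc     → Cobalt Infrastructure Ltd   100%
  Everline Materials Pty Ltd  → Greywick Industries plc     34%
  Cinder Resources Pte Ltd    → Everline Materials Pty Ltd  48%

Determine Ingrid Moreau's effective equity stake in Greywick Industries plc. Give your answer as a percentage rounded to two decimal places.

84.23%

Ingrid reaches Greywick along 3 paths.
Via Cinder → Everline: 83% × 48% × 34% = 13.5456%.
Via Everline: 52% × 34% = 17.68%.
Direct stake: 53% = 53%.
Total: 13.5456% + 17.68% + 53% = 84.2256%.
Rounded: 84.23%.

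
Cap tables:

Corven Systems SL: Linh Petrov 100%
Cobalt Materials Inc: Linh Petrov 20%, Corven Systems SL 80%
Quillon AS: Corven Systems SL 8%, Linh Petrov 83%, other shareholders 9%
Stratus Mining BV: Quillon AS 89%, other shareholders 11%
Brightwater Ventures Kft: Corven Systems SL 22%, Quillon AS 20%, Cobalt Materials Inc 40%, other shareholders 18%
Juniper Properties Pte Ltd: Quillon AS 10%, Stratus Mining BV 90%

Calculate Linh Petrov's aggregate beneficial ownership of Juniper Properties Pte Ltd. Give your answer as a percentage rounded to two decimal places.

Linh reaches Juniper along 4 paths.
Via Corven → Quillon: 100% × 8% × 10% = 0.8%.
Via Quillon: 83% × 10% = 8.3%.
Via Corven → Quillon → Stratus: 100% × 8% × 89% × 90% = 6.408%.
Via Quillon → Stratus: 83% × 89% × 90% = 66.483%.
Total: 0.8% + 8.3% + 6.408% + 66.483% = 81.991%.
Rounded: 81.99%.

81.99%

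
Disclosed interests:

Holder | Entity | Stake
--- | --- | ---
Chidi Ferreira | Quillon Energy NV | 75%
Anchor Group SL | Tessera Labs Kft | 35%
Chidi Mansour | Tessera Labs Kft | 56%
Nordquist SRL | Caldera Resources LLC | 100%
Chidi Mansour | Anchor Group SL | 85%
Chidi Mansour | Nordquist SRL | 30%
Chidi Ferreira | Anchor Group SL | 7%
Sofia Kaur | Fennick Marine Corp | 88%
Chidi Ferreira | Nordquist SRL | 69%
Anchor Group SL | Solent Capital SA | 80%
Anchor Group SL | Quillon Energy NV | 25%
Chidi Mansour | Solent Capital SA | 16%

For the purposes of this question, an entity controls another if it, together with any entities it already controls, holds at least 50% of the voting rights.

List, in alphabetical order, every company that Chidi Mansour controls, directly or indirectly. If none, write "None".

Chidi Mansour holds 85% of Anchor, so Chidi Mansour controls Anchor.
Anchor and Chidi Mansour together hold 35% + 56% = 91% of Tessera, so Chidi Mansour controls Tessera.
Anchor and Chidi Mansour together hold 80% + 16% = 96% of Solent, so Chidi Mansour controls Solent.
No other company's threshold is met.

Anchor Group SL, Solent Capital SA, Tessera Labs Kft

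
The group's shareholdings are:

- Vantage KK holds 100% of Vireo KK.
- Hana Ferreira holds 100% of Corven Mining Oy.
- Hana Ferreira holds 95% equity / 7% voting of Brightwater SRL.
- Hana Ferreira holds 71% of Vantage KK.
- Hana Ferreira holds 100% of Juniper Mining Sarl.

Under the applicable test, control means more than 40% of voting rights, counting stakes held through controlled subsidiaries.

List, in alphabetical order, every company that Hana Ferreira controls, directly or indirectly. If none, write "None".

Corven Mining Oy, Juniper Mining Sarl, Vantage KK, Vireo KK

Hana holds 100% of Corven, so Hana controls Corven.
Hana holds 71% of Vantage, so Hana controls Vantage.
Vantage holds 100% of Vireo, so Hana controls Vireo.
Hana holds 100% of Juniper, so Hana controls Juniper.
No other company's threshold is met.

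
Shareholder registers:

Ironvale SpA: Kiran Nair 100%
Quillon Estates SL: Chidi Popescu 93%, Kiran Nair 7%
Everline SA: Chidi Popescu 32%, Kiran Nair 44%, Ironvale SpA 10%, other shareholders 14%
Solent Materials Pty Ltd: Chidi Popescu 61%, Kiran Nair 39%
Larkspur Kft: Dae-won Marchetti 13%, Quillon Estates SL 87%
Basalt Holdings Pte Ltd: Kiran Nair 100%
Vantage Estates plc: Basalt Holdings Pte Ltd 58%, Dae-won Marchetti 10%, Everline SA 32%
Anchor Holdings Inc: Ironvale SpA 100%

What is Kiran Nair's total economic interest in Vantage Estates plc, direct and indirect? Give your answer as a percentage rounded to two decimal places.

Kiran reaches Vantage along 3 paths.
Via Basalt: 100% × 58% = 58%.
Via Everline: 44% × 32% = 14.08%.
Via Ironvale → Everline: 100% × 10% × 32% = 3.2%.
Total: 58% + 14.08% + 3.2% = 75.28%.

75.28%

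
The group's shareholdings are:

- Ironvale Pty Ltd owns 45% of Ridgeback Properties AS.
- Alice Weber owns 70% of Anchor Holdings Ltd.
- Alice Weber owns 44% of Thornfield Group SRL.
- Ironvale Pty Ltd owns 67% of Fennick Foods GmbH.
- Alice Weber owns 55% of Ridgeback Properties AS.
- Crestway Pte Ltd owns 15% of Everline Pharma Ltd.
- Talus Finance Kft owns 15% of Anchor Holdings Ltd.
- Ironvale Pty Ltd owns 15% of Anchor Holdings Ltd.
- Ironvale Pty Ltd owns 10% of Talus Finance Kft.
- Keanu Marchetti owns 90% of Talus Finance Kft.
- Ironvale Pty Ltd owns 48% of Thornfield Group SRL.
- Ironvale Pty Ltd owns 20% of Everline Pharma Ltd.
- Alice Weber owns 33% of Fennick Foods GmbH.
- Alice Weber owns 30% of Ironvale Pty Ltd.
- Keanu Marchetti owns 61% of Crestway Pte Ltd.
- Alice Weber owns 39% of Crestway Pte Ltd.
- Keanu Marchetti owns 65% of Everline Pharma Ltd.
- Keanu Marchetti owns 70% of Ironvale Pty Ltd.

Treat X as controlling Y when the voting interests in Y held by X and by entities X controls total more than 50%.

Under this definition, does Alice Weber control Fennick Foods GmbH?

No

Alice holds 55% of Ridgeback, so Alice controls Ridgeback.
Alice holds 70% of Anchor, so Alice controls Anchor.
In Fennick, Alice's side holds only 33%, not > 50%.
So Alice does not control Fennick.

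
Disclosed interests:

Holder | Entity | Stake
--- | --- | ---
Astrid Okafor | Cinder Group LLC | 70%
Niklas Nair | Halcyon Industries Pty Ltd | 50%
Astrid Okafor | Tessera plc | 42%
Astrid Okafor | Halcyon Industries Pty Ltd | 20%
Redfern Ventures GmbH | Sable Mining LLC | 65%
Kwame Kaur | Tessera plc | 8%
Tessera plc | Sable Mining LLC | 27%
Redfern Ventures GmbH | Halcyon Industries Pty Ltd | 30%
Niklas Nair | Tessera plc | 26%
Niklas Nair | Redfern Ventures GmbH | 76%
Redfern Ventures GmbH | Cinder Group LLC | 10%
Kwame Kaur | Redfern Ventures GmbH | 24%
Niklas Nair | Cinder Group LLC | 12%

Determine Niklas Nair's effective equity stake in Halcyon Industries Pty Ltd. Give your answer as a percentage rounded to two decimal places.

Niklas reaches Halcyon along 2 paths.
Via Redfern: 76% × 30% = 22.8%.
Direct stake: 50% = 50%.
Total: 22.8% + 50% = 72.8%.
Rounded: 72.80%.

72.80%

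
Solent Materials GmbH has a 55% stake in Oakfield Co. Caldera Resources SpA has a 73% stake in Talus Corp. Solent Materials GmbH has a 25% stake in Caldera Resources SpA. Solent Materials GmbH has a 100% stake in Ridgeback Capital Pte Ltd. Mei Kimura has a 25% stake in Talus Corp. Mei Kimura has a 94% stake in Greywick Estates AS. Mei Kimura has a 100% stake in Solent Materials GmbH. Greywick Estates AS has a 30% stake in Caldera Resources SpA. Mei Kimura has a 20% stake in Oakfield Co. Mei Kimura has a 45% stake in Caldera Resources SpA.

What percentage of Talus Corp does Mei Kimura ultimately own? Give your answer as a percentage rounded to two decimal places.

96.69%

Mei reaches Talus along 4 paths.
Via Greywick → Caldera: 94% × 30% × 73% = 20.586%.
Via Solent → Caldera: 100% × 25% × 73% = 18.25%.
Via Caldera: 45% × 73% = 32.85%.
Direct stake: 25% = 25%.
Total: 20.586% + 18.25% + 32.85% + 25% = 96.686%.
Rounded: 96.69%.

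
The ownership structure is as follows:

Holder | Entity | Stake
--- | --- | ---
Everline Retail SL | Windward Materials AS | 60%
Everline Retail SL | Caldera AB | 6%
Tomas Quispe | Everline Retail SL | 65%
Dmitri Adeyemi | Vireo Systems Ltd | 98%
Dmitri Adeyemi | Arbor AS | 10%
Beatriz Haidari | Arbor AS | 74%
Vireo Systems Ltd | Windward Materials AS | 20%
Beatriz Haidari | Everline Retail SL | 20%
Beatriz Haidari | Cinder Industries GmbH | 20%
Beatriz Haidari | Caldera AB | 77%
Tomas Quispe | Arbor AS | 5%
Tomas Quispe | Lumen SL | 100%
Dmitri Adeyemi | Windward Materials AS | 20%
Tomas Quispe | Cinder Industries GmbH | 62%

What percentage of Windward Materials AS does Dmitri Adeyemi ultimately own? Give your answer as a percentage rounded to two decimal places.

39.60%

Dmitri reaches Windward along 2 paths.
Direct stake: 20% = 20%.
Via Vireo: 98% × 20% = 19.6%.
Total: 20% + 19.6% = 39.6%.
Rounded: 39.60%.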